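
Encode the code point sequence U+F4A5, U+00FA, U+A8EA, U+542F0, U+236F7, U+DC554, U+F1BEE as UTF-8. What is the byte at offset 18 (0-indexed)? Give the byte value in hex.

0x95

U+F4A5 → 3-byte form EF 92 A5 at offsets 0–2.
U+00FA → 2-byte form C3 BA at offsets 3–4.
U+A8EA → 3-byte form EA A3 AA at offsets 5–7.
U+542F0 → 4-byte form F1 94 8B B0 at offsets 8–11.
U+236F7 → 4-byte form F0 A3 9B B7 at offsets 12–15.
U+DC554 → 4-byte form F3 9C 95 94 at offsets 16–19.
Offset 18 falls in char 6's range; it's byte 3 of F3 9C 95 94 = 0x95.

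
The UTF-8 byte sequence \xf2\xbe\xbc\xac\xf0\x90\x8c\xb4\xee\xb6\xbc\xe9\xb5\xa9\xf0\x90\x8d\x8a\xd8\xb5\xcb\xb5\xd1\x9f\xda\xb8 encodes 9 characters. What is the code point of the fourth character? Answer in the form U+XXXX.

Offset 0: leading byte 0xF2 = 11110010 → 4-byte char #1 = F2 BE BC AC.
Offset 4: leading byte 0xF0 = 11110000 → 4-byte char #2 = F0 90 8C B4.
Offset 8: leading byte 0xEE = 11101110 → 3-byte char #3 = EE B6 BC.
Offset 11: leading byte 0xE9 = 11101001 → 3-byte char #4 = E9 B5 A9.
Leading byte 0xE9 = 11101001 matches 1110xxxx → 3-byte sequence.
Byte 1: 0xE9 = 11101001, payload 1001 (4 bits).
Byte 2: 0xB5 = 10110101 (10xxxxxx ✓), payload 110101.
Byte 3: 0xA9 = 10101001 (10xxxxxx ✓), payload 101001.
Concatenate: 1001110101101001 = 0x9D69 (16 bits → U+9D69).

U+9D69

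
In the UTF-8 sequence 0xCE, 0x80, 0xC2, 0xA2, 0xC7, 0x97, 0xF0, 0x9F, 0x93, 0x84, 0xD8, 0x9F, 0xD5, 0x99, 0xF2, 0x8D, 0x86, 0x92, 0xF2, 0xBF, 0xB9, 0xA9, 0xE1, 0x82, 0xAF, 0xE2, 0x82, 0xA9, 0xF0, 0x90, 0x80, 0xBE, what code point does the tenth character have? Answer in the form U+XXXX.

U+20A9

Offset 0: leading byte 0xCE = 11001110 → 2-byte char #1 = CE 80.
Offset 2: leading byte 0xC2 = 11000010 → 2-byte char #2 = C2 A2.
Offset 4: leading byte 0xC7 = 11000111 → 2-byte char #3 = C7 97.
Offset 6: leading byte 0xF0 = 11110000 → 4-byte char #4 = F0 9F 93 84.
Offset 10: leading byte 0xD8 = 11011000 → 2-byte char #5 = D8 9F.
Offset 12: leading byte 0xD5 = 11010101 → 2-byte char #6 = D5 99.
Offset 14: leading byte 0xF2 = 11110010 → 4-byte char #7 = F2 8D 86 92.
Offset 18: leading byte 0xF2 = 11110010 → 4-byte char #8 = F2 BF B9 A9.
Offset 22: leading byte 0xE1 = 11100001 → 3-byte char #9 = E1 82 AF.
Offset 25: leading byte 0xE2 = 11100010 → 3-byte char #10 = E2 82 A9.
Leading byte 0xE2 = 11100010 matches 1110xxxx → 3-byte sequence.
Byte 1: 0xE2 = 11100010, payload 0010 (4 bits).
Byte 2: 0x82 = 10000010 (10xxxxxx ✓), payload 000010.
Byte 3: 0xA9 = 10101001 (10xxxxxx ✓), payload 101001.
Concatenate: 0010000010101001 = 0x20A9 (16 bits → U+20A9).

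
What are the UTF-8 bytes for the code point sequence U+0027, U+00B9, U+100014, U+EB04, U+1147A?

27 C2 B9 F4 80 80 94 EE AC 84 F0 91 91 BA

U+0027: 1-byte form → 27.
U+00B9: 2-byte form → C2 B9.
U+100014: 4-byte form → F4 80 80 94.
U+EB04: 3-byte form → EE AC 84.
U+1147A: 4-byte form → F0 91 91 BA.
Concatenated (14 bytes): 27 C2 B9 F4 80 80 94 EE AC 84 F0 91 91 BA.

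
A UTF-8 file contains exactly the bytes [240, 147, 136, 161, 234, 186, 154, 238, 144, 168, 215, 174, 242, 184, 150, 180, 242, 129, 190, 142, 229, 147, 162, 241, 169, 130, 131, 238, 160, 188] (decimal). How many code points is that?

Byte at offset 0: 0xF0 = 11110000 → 4-byte char (#1). Advance 4.
Byte at offset 4: 0xEA = 11101010 → 3-byte char (#2). Advance 3.
Byte at offset 7: 0xEE = 11101110 → 3-byte char (#3). Advance 3.
Byte at offset 10: 0xD7 = 11010111 → 2-byte char (#4). Advance 2.
Byte at offset 12: 0xF2 = 11110010 → 4-byte char (#5). Advance 4.
Byte at offset 16: 0xF2 = 11110010 → 4-byte char (#6). Advance 4.
Byte at offset 20: 0xE5 = 11100101 → 3-byte char (#7). Advance 3.
Byte at offset 23: 0xF1 = 11110001 → 4-byte char (#8). Advance 4.
Byte at offset 27: 0xEE = 11101110 → 3-byte char (#9). Advance 3.
Reached end at offset 30 after 9 code points.

9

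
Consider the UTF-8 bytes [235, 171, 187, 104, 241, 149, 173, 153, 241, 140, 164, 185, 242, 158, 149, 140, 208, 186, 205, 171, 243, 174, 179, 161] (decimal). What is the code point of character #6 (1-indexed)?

U+043A

Offset 0: leading byte 0xEB = 11101011 → 3-byte char #1 = EB AB BB.
Offset 3: leading byte 0x68 = 01101000 → 1-byte char #2 = 68.
Offset 4: leading byte 0xF1 = 11110001 → 4-byte char #3 = F1 95 AD 99.
Offset 8: leading byte 0xF1 = 11110001 → 4-byte char #4 = F1 8C A4 B9.
Offset 12: leading byte 0xF2 = 11110010 → 4-byte char #5 = F2 9E 95 8C.
Offset 16: leading byte 0xD0 = 11010000 → 2-byte char #6 = D0 BA.
Leading byte 0xD0 = 11010000 matches 110xxxxx → 2-byte sequence.
Byte 1: 0xD0 = 11010000, payload 10000 (5 bits).
Byte 2: 0xBA = 10111010 (10xxxxxx ✓), payload 111010.
Concatenate: 10000111010 = 0x43A (11 bits → U+043A).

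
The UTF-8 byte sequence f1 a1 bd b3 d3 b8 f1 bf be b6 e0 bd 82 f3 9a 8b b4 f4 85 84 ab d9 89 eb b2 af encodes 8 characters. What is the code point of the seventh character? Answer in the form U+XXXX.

Offset 0: leading byte 0xF1 = 11110001 → 4-byte char #1 = F1 A1 BD B3.
Offset 4: leading byte 0xD3 = 11010011 → 2-byte char #2 = D3 B8.
Offset 6: leading byte 0xF1 = 11110001 → 4-byte char #3 = F1 BF BE B6.
Offset 10: leading byte 0xE0 = 11100000 → 3-byte char #4 = E0 BD 82.
Offset 13: leading byte 0xF3 = 11110011 → 4-byte char #5 = F3 9A 8B B4.
Offset 17: leading byte 0xF4 = 11110100 → 4-byte char #6 = F4 85 84 AB.
Offset 21: leading byte 0xD9 = 11011001 → 2-byte char #7 = D9 89.
Leading byte 0xD9 = 11011001 matches 110xxxxx → 2-byte sequence.
Byte 1: 0xD9 = 11011001, payload 11001 (5 bits).
Byte 2: 0x89 = 10001001 (10xxxxxx ✓), payload 001001.
Concatenate: 11001001001 = 0x649 (11 bits → U+0649).

U+0649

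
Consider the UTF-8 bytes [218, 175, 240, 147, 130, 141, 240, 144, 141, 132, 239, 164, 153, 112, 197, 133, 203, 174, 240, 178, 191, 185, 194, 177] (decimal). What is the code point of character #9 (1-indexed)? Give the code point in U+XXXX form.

Offset 0: leading byte 0xDA = 11011010 → 2-byte char #1 = DA AF.
Offset 2: leading byte 0xF0 = 11110000 → 4-byte char #2 = F0 93 82 8D.
Offset 6: leading byte 0xF0 = 11110000 → 4-byte char #3 = F0 90 8D 84.
Offset 10: leading byte 0xEF = 11101111 → 3-byte char #4 = EF A4 99.
Offset 13: leading byte 0x70 = 01110000 → 1-byte char #5 = 70.
Offset 14: leading byte 0xC5 = 11000101 → 2-byte char #6 = C5 85.
Offset 16: leading byte 0xCB = 11001011 → 2-byte char #7 = CB AE.
Offset 18: leading byte 0xF0 = 11110000 → 4-byte char #8 = F0 B2 BF B9.
Offset 22: leading byte 0xC2 = 11000010 → 2-byte char #9 = C2 B1.
Leading byte 0xC2 = 11000010 matches 110xxxxx → 2-byte sequence.
Byte 1: 0xC2 = 11000010, payload 00010 (5 bits).
Byte 2: 0xB1 = 10110001 (10xxxxxx ✓), payload 110001.
Concatenate: 00010110001 = 0xB1 (11 bits → U+00B1).

U+00B1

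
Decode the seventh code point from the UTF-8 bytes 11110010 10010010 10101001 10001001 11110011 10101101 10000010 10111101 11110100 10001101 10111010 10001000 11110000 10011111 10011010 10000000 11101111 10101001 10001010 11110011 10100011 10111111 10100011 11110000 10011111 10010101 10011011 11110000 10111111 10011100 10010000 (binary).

Offset 0: leading byte 0xF2 = 11110010 → 4-byte char #1 = F2 92 A9 89.
Offset 4: leading byte 0xF3 = 11110011 → 4-byte char #2 = F3 AD 82 BD.
Offset 8: leading byte 0xF4 = 11110100 → 4-byte char #3 = F4 8D BA 88.
Offset 12: leading byte 0xF0 = 11110000 → 4-byte char #4 = F0 9F 9A 80.
Offset 16: leading byte 0xEF = 11101111 → 3-byte char #5 = EF A9 8A.
Offset 19: leading byte 0xF3 = 11110011 → 4-byte char #6 = F3 A3 BF A3.
Offset 23: leading byte 0xF0 = 11110000 → 4-byte char #7 = F0 9F 95 9B.
Leading byte 0xF0 = 11110000 matches 11110xxx → 4-byte sequence.
Byte 1: 0xF0 = 11110000, payload 000 (3 bits).
Byte 2: 0x9F = 10011111 (10xxxxxx ✓), payload 011111.
Byte 3: 0x95 = 10010101 (10xxxxxx ✓), payload 010101.
Byte 4: 0x9B = 10011011 (10xxxxxx ✓), payload 011011.
Concatenate: 000011111010101011011 = 0x1F55B (21 bits → U+1F55B).

U+1F55B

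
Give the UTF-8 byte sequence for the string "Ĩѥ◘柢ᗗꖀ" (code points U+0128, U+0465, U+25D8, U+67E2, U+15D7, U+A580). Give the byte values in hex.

C4 A8 D1 A5 E2 97 98 E6 9F A2 E1 97 97 EA 96 80

U+0128: 2-byte form → C4 A8.
U+0465: 2-byte form → D1 A5.
U+25D8: 3-byte form → E2 97 98.
U+67E2: 3-byte form → E6 9F A2.
U+15D7: 3-byte form → E1 97 97.
U+A580: 3-byte form → EA 96 80.
Concatenated (16 bytes): C4 A8 D1 A5 E2 97 98 E6 9F A2 E1 97 97 EA 96 80.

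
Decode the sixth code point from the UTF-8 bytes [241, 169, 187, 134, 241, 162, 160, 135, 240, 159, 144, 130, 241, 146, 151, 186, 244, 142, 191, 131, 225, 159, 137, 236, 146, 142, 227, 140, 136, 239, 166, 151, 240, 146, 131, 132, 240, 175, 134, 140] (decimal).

Offset 0: leading byte 0xF1 = 11110001 → 4-byte char #1 = F1 A9 BB 86.
Offset 4: leading byte 0xF1 = 11110001 → 4-byte char #2 = F1 A2 A0 87.
Offset 8: leading byte 0xF0 = 11110000 → 4-byte char #3 = F0 9F 90 82.
Offset 12: leading byte 0xF1 = 11110001 → 4-byte char #4 = F1 92 97 BA.
Offset 16: leading byte 0xF4 = 11110100 → 4-byte char #5 = F4 8E BF 83.
Offset 20: leading byte 0xE1 = 11100001 → 3-byte char #6 = E1 9F 89.
Leading byte 0xE1 = 11100001 matches 1110xxxx → 3-byte sequence.
Byte 1: 0xE1 = 11100001, payload 0001 (4 bits).
Byte 2: 0x9F = 10011111 (10xxxxxx ✓), payload 011111.
Byte 3: 0x89 = 10001001 (10xxxxxx ✓), payload 001001.
Concatenate: 0001011111001001 = 0x17C9 (16 bits → U+17C9).

U+17C9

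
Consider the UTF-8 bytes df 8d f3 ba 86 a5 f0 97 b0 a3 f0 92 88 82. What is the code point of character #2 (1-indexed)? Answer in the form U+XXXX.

U+FA1A5

Offset 0: leading byte 0xDF = 11011111 → 2-byte char #1 = DF 8D.
Offset 2: leading byte 0xF3 = 11110011 → 4-byte char #2 = F3 BA 86 A5.
Leading byte 0xF3 = 11110011 matches 11110xxx → 4-byte sequence.
Byte 1: 0xF3 = 11110011, payload 011 (3 bits).
Byte 2: 0xBA = 10111010 (10xxxxxx ✓), payload 111010.
Byte 3: 0x86 = 10000110 (10xxxxxx ✓), payload 000110.
Byte 4: 0xA5 = 10100101 (10xxxxxx ✓), payload 100101.
Concatenate: 011111010000110100101 = 0xFA1A5 (21 bits → U+FA1A5).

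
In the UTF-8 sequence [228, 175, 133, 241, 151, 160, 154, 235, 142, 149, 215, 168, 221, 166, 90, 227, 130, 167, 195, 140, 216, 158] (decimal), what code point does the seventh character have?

Offset 0: leading byte 0xE4 = 11100100 → 3-byte char #1 = E4 AF 85.
Offset 3: leading byte 0xF1 = 11110001 → 4-byte char #2 = F1 97 A0 9A.
Offset 7: leading byte 0xEB = 11101011 → 3-byte char #3 = EB 8E 95.
Offset 10: leading byte 0xD7 = 11010111 → 2-byte char #4 = D7 A8.
Offset 12: leading byte 0xDD = 11011101 → 2-byte char #5 = DD A6.
Offset 14: leading byte 0x5A = 01011010 → 1-byte char #6 = 5A.
Offset 15: leading byte 0xE3 = 11100011 → 3-byte char #7 = E3 82 A7.
Leading byte 0xE3 = 11100011 matches 1110xxxx → 3-byte sequence.
Byte 1: 0xE3 = 11100011, payload 0011 (4 bits).
Byte 2: 0x82 = 10000010 (10xxxxxx ✓), payload 000010.
Byte 3: 0xA7 = 10100111 (10xxxxxx ✓), payload 100111.
Concatenate: 0011000010100111 = 0x30A7 (16 bits → U+30A7).

U+30A7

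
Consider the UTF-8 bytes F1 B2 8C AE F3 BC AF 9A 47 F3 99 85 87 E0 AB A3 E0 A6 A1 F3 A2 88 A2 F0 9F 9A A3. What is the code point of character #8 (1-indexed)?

U+1F6A3

Offset 0: leading byte 0xF1 = 11110001 → 4-byte char #1 = F1 B2 8C AE.
Offset 4: leading byte 0xF3 = 11110011 → 4-byte char #2 = F3 BC AF 9A.
Offset 8: leading byte 0x47 = 01000111 → 1-byte char #3 = 47.
Offset 9: leading byte 0xF3 = 11110011 → 4-byte char #4 = F3 99 85 87.
Offset 13: leading byte 0xE0 = 11100000 → 3-byte char #5 = E0 AB A3.
Offset 16: leading byte 0xE0 = 11100000 → 3-byte char #6 = E0 A6 A1.
Offset 19: leading byte 0xF3 = 11110011 → 4-byte char #7 = F3 A2 88 A2.
Offset 23: leading byte 0xF0 = 11110000 → 4-byte char #8 = F0 9F 9A A3.
Leading byte 0xF0 = 11110000 matches 11110xxx → 4-byte sequence.
Byte 1: 0xF0 = 11110000, payload 000 (3 bits).
Byte 2: 0x9F = 10011111 (10xxxxxx ✓), payload 011111.
Byte 3: 0x9A = 10011010 (10xxxxxx ✓), payload 011010.
Byte 4: 0xA3 = 10100011 (10xxxxxx ✓), payload 100011.
Concatenate: 000011111011010100011 = 0x1F6A3 (21 bits → U+1F6A3).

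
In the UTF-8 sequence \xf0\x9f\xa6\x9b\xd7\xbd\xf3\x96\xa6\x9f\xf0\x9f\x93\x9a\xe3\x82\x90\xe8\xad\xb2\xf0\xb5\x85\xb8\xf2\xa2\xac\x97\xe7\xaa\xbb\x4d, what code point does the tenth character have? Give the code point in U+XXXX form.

Offset 0: leading byte 0xF0 = 11110000 → 4-byte char #1 = F0 9F A6 9B.
Offset 4: leading byte 0xD7 = 11010111 → 2-byte char #2 = D7 BD.
Offset 6: leading byte 0xF3 = 11110011 → 4-byte char #3 = F3 96 A6 9F.
Offset 10: leading byte 0xF0 = 11110000 → 4-byte char #4 = F0 9F 93 9A.
Offset 14: leading byte 0xE3 = 11100011 → 3-byte char #5 = E3 82 90.
Offset 17: leading byte 0xE8 = 11101000 → 3-byte char #6 = E8 AD B2.
Offset 20: leading byte 0xF0 = 11110000 → 4-byte char #7 = F0 B5 85 B8.
Offset 24: leading byte 0xF2 = 11110010 → 4-byte char #8 = F2 A2 AC 97.
Offset 28: leading byte 0xE7 = 11100111 → 3-byte char #9 = E7 AA BB.
Offset 31: leading byte 0x4D = 01001101 → 1-byte char #10 = 4D.
Leading byte 0x4D = 01001101 matches 0xxxxxxx → 1-byte sequence.
Byte 1: 0x4D = 01001101, payload 1001101 (7 bits).
Concatenate: 1001101 = 0x4D (7 bits → U+004D).

U+004D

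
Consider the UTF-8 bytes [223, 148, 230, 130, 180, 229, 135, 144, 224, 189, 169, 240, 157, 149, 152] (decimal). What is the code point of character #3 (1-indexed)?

U+51D0

Offset 0: leading byte 0xDF = 11011111 → 2-byte char #1 = DF 94.
Offset 2: leading byte 0xE6 = 11100110 → 3-byte char #2 = E6 82 B4.
Offset 5: leading byte 0xE5 = 11100101 → 3-byte char #3 = E5 87 90.
Leading byte 0xE5 = 11100101 matches 1110xxxx → 3-byte sequence.
Byte 1: 0xE5 = 11100101, payload 0101 (4 bits).
Byte 2: 0x87 = 10000111 (10xxxxxx ✓), payload 000111.
Byte 3: 0x90 = 10010000 (10xxxxxx ✓), payload 010000.
Concatenate: 0101000111010000 = 0x51D0 (16 bits → U+51D0).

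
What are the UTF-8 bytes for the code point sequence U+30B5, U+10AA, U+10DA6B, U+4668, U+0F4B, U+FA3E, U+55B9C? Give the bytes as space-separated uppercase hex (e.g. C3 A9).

E3 82 B5 E1 82 AA F4 8D A9 AB E4 99 A8 E0 BD 8B EF A8 BE F1 95 AE 9C

U+30B5: 3-byte form → E3 82 B5.
U+10AA: 3-byte form → E1 82 AA.
U+10DA6B: 4-byte form → F4 8D A9 AB.
U+4668: 3-byte form → E4 99 A8.
U+0F4B: 3-byte form → E0 BD 8B.
U+FA3E: 3-byte form → EF A8 BE.
U+55B9C: 4-byte form → F1 95 AE 9C.
Concatenated (23 bytes): E3 82 B5 E1 82 AA F4 8D A9 AB E4 99 A8 E0 BD 8B EF A8 BE F1 95 AE 9C.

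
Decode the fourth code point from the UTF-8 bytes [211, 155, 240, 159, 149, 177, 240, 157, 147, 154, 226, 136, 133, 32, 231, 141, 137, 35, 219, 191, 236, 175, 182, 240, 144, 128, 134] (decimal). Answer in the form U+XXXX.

Offset 0: leading byte 0xD3 = 11010011 → 2-byte char #1 = D3 9B.
Offset 2: leading byte 0xF0 = 11110000 → 4-byte char #2 = F0 9F 95 B1.
Offset 6: leading byte 0xF0 = 11110000 → 4-byte char #3 = F0 9D 93 9A.
Offset 10: leading byte 0xE2 = 11100010 → 3-byte char #4 = E2 88 85.
Leading byte 0xE2 = 11100010 matches 1110xxxx → 3-byte sequence.
Byte 1: 0xE2 = 11100010, payload 0010 (4 bits).
Byte 2: 0x88 = 10001000 (10xxxxxx ✓), payload 001000.
Byte 3: 0x85 = 10000101 (10xxxxxx ✓), payload 000101.
Concatenate: 0010001000000101 = 0x2205 (16 bits → U+2205).

U+2205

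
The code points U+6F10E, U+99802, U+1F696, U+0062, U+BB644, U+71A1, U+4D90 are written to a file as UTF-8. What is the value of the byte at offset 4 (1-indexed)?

1-indexed offset 4 is 0-indexed offset 3.
U+6F10E → 4-byte form F1 AF 84 8E at offsets 0–3.
Offset 3 falls in char 1's range; it's byte 4 of F1 AF 84 8E = 0x8E.

0x8E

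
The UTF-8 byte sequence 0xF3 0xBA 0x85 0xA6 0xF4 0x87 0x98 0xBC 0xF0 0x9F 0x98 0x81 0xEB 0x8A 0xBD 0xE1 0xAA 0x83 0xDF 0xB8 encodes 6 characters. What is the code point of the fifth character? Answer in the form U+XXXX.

Offset 0: leading byte 0xF3 = 11110011 → 4-byte char #1 = F3 BA 85 A6.
Offset 4: leading byte 0xF4 = 11110100 → 4-byte char #2 = F4 87 98 BC.
Offset 8: leading byte 0xF0 = 11110000 → 4-byte char #3 = F0 9F 98 81.
Offset 12: leading byte 0xEB = 11101011 → 3-byte char #4 = EB 8A BD.
Offset 15: leading byte 0xE1 = 11100001 → 3-byte char #5 = E1 AA 83.
Leading byte 0xE1 = 11100001 matches 1110xxxx → 3-byte sequence.
Byte 1: 0xE1 = 11100001, payload 0001 (4 bits).
Byte 2: 0xAA = 10101010 (10xxxxxx ✓), payload 101010.
Byte 3: 0x83 = 10000011 (10xxxxxx ✓), payload 000011.
Concatenate: 0001101010000011 = 0x1A83 (16 bits → U+1A83).

U+1A83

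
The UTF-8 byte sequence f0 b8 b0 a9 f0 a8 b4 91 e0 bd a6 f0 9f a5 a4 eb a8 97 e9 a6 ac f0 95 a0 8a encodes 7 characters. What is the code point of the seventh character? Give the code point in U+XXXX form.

Offset 0: leading byte 0xF0 = 11110000 → 4-byte char #1 = F0 B8 B0 A9.
Offset 4: leading byte 0xF0 = 11110000 → 4-byte char #2 = F0 A8 B4 91.
Offset 8: leading byte 0xE0 = 11100000 → 3-byte char #3 = E0 BD A6.
Offset 11: leading byte 0xF0 = 11110000 → 4-byte char #4 = F0 9F A5 A4.
Offset 15: leading byte 0xEB = 11101011 → 3-byte char #5 = EB A8 97.
Offset 18: leading byte 0xE9 = 11101001 → 3-byte char #6 = E9 A6 AC.
Offset 21: leading byte 0xF0 = 11110000 → 4-byte char #7 = F0 95 A0 8A.
Leading byte 0xF0 = 11110000 matches 11110xxx → 4-byte sequence.
Byte 1: 0xF0 = 11110000, payload 000 (3 bits).
Byte 2: 0x95 = 10010101 (10xxxxxx ✓), payload 010101.
Byte 3: 0xA0 = 10100000 (10xxxxxx ✓), payload 100000.
Byte 4: 0x8A = 10001010 (10xxxxxx ✓), payload 001010.
Concatenate: 000010101100000001010 = 0x1580A (21 bits → U+1580A).

U+1580A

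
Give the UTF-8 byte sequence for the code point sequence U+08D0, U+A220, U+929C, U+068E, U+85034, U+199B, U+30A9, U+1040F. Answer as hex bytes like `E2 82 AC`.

U+08D0: 3-byte form → E0 A3 90.
U+A220: 3-byte form → EA 88 A0.
U+929C: 3-byte form → E9 8A 9C.
U+068E: 2-byte form → DA 8E.
U+85034: 4-byte form → F2 85 80 B4.
U+199B: 3-byte form → E1 A6 9B.
U+30A9: 3-byte form → E3 82 A9.
U+1040F: 4-byte form → F0 90 90 8F.
Concatenated (25 bytes): E0 A3 90 EA 88 A0 E9 8A 9C DA 8E F2 85 80 B4 E1 A6 9B E3 82 A9 F0 90 90 8F.

E0 A3 90 EA 88 A0 E9 8A 9C DA 8E F2 85 80 B4 E1 A6 9B E3 82 A9 F0 90 90 8F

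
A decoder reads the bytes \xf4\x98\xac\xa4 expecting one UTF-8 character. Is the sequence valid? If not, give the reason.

Leading byte 0xF4 = 11110100 → 4-byte form.
Payload = 0x118B24, which exceeds U+10FFFF, the maximum Unicode code point. (Leading bytes F5–FF, or F4 followed by ≥ 0x90, are invalid.)

invalid (encodes a value above U+10FFFF)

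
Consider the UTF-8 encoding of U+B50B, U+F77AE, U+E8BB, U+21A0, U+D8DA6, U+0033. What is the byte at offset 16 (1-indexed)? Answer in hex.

1-indexed offset 16 is 0-indexed offset 15.
U+B50B → 3-byte form EB 94 8B at offsets 0–2.
U+F77AE → 4-byte form F3 B7 9E AE at offsets 3–6.
U+E8BB → 3-byte form EE A2 BB at offsets 7–9.
U+21A0 → 3-byte form E2 86 A0 at offsets 10–12.
U+D8DA6 → 4-byte form F3 98 B6 A6 at offsets 13–16.
Offset 15 falls in char 5's range; it's byte 3 of F3 98 B6 A6 = 0xB6.

0xB6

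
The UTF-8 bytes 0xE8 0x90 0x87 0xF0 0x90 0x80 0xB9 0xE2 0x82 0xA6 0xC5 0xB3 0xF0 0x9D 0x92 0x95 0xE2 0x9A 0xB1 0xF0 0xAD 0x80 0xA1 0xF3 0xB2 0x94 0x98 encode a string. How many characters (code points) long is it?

8

Byte at offset 0: 0xE8 = 11101000 → 3-byte char (#1). Advance 3.
Byte at offset 3: 0xF0 = 11110000 → 4-byte char (#2). Advance 4.
Byte at offset 7: 0xE2 = 11100010 → 3-byte char (#3). Advance 3.
Byte at offset 10: 0xC5 = 11000101 → 2-byte char (#4). Advance 2.
Byte at offset 12: 0xF0 = 11110000 → 4-byte char (#5). Advance 4.
Byte at offset 16: 0xE2 = 11100010 → 3-byte char (#6). Advance 3.
Byte at offset 19: 0xF0 = 11110000 → 4-byte char (#7). Advance 4.
Byte at offset 23: 0xF3 = 11110011 → 4-byte char (#8). Advance 4.
Reached end at offset 27 after 8 code points.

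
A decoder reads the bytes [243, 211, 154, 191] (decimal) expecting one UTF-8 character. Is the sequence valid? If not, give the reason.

invalid (non-continuation byte where continuation expected)

Leading byte 0xF3 = 11110011 → 4-byte form.
Byte 2 is 0xD3 = 11010011, which is not 10xxxxxx — expected a continuation byte.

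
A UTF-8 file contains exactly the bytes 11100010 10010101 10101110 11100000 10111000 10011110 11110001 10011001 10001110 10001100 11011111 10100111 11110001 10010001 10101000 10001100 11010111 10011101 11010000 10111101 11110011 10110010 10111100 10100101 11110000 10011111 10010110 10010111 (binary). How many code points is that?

Byte at offset 0: 0xE2 = 11100010 → 3-byte char (#1). Advance 3.
Byte at offset 3: 0xE0 = 11100000 → 3-byte char (#2). Advance 3.
Byte at offset 6: 0xF1 = 11110001 → 4-byte char (#3). Advance 4.
Byte at offset 10: 0xDF = 11011111 → 2-byte char (#4). Advance 2.
Byte at offset 12: 0xF1 = 11110001 → 4-byte char (#5). Advance 4.
Byte at offset 16: 0xD7 = 11010111 → 2-byte char (#6). Advance 2.
Byte at offset 18: 0xD0 = 11010000 → 2-byte char (#7). Advance 2.
Byte at offset 20: 0xF3 = 11110011 → 4-byte char (#8). Advance 4.
Byte at offset 24: 0xF0 = 11110000 → 4-byte char (#9). Advance 4.
Reached end at offset 28 after 9 code points.

9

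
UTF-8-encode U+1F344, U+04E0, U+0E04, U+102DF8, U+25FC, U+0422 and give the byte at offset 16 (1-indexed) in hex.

0xBC

1-indexed offset 16 is 0-indexed offset 15.
U+1F344 → 4-byte form F0 9F 8D 84 at offsets 0–3.
U+04E0 → 2-byte form D3 A0 at offsets 4–5.
U+0E04 → 3-byte form E0 B8 84 at offsets 6–8.
U+102DF8 → 4-byte form F4 82 B7 B8 at offsets 9–12.
U+25FC → 3-byte form E2 97 BC at offsets 13–15.
Offset 15 falls in char 5's range; it's byte 3 of E2 97 BC = 0xBC.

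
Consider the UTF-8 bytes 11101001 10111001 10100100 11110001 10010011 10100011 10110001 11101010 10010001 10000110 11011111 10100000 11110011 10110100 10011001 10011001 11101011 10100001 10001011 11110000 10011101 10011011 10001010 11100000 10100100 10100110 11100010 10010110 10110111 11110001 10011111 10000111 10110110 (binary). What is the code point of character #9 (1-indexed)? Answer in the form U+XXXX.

Offset 0: leading byte 0xE9 = 11101001 → 3-byte char #1 = E9 B9 A4.
Offset 3: leading byte 0xF1 = 11110001 → 4-byte char #2 = F1 93 A3 B1.
Offset 7: leading byte 0xEA = 11101010 → 3-byte char #3 = EA 91 86.
Offset 10: leading byte 0xDF = 11011111 → 2-byte char #4 = DF A0.
Offset 12: leading byte 0xF3 = 11110011 → 4-byte char #5 = F3 B4 99 99.
Offset 16: leading byte 0xEB = 11101011 → 3-byte char #6 = EB A1 8B.
Offset 19: leading byte 0xF0 = 11110000 → 4-byte char #7 = F0 9D 9B 8A.
Offset 23: leading byte 0xE0 = 11100000 → 3-byte char #8 = E0 A4 A6.
Offset 26: leading byte 0xE2 = 11100010 → 3-byte char #9 = E2 96 B7.
Leading byte 0xE2 = 11100010 matches 1110xxxx → 3-byte sequence.
Byte 1: 0xE2 = 11100010, payload 0010 (4 bits).
Byte 2: 0x96 = 10010110 (10xxxxxx ✓), payload 010110.
Byte 3: 0xB7 = 10110111 (10xxxxxx ✓), payload 110111.
Concatenate: 0010010110110111 = 0x25B7 (16 bits → U+25B7).

U+25B7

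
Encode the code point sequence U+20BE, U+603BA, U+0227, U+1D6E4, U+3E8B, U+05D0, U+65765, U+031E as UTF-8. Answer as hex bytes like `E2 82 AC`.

E2 82 BE F1 A0 8E BA C8 A7 F0 9D 9B A4 E3 BA 8B D7 90 F1 A5 9D A5 CC 9E

U+20BE: 3-byte form → E2 82 BE.
U+603BA: 4-byte form → F1 A0 8E BA.
U+0227: 2-byte form → C8 A7.
U+1D6E4: 4-byte form → F0 9D 9B A4.
U+3E8B: 3-byte form → E3 BA 8B.
U+05D0: 2-byte form → D7 90.
U+65765: 4-byte form → F1 A5 9D A5.
U+031E: 2-byte form → CC 9E.
Concatenated (24 bytes): E2 82 BE F1 A0 8E BA C8 A7 F0 9D 9B A4 E3 BA 8B D7 90 F1 A5 9D A5 CC 9E.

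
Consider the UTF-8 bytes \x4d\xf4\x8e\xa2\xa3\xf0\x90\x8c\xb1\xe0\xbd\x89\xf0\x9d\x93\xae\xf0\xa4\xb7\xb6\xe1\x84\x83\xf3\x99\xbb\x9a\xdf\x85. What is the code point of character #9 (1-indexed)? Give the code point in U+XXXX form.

U+07C5

Offset 0: leading byte 0x4D = 01001101 → 1-byte char #1 = 4D.
Offset 1: leading byte 0xF4 = 11110100 → 4-byte char #2 = F4 8E A2 A3.
Offset 5: leading byte 0xF0 = 11110000 → 4-byte char #3 = F0 90 8C B1.
Offset 9: leading byte 0xE0 = 11100000 → 3-byte char #4 = E0 BD 89.
Offset 12: leading byte 0xF0 = 11110000 → 4-byte char #5 = F0 9D 93 AE.
Offset 16: leading byte 0xF0 = 11110000 → 4-byte char #6 = F0 A4 B7 B6.
Offset 20: leading byte 0xE1 = 11100001 → 3-byte char #7 = E1 84 83.
Offset 23: leading byte 0xF3 = 11110011 → 4-byte char #8 = F3 99 BB 9A.
Offset 27: leading byte 0xDF = 11011111 → 2-byte char #9 = DF 85.
Leading byte 0xDF = 11011111 matches 110xxxxx → 2-byte sequence.
Byte 1: 0xDF = 11011111, payload 11111 (5 bits).
Byte 2: 0x85 = 10000101 (10xxxxxx ✓), payload 000101.
Concatenate: 11111000101 = 0x7C5 (11 bits → U+07C5).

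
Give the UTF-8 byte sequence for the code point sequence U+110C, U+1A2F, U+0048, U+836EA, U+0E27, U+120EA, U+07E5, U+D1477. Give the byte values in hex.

U+110C: 3-byte form → E1 84 8C.
U+1A2F: 3-byte form → E1 A8 AF.
U+0048: 1-byte form → 48.
U+836EA: 4-byte form → F2 83 9B AA.
U+0E27: 3-byte form → E0 B8 A7.
U+120EA: 4-byte form → F0 92 83 AA.
U+07E5: 2-byte form → DF A5.
U+D1477: 4-byte form → F3 91 91 B7.
Concatenated (24 bytes): E1 84 8C E1 A8 AF 48 F2 83 9B AA E0 B8 A7 F0 92 83 AA DF A5 F3 91 91 B7.

E1 84 8C E1 A8 AF 48 F2 83 9B AA E0 B8 A7 F0 92 83 AA DF A5 F3 91 91 B7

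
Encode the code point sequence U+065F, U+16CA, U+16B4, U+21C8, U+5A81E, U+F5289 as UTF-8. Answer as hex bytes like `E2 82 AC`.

U+065F: 2-byte form → D9 9F.
U+16CA: 3-byte form → E1 9B 8A.
U+16B4: 3-byte form → E1 9A B4.
U+21C8: 3-byte form → E2 87 88.
U+5A81E: 4-byte form → F1 9A A0 9E.
U+F5289: 4-byte form → F3 B5 8A 89.
Concatenated (19 bytes): D9 9F E1 9B 8A E1 9A B4 E2 87 88 F1 9A A0 9E F3 B5 8A 89.

D9 9F E1 9B 8A E1 9A B4 E2 87 88 F1 9A A0 9E F3 B5 8A 89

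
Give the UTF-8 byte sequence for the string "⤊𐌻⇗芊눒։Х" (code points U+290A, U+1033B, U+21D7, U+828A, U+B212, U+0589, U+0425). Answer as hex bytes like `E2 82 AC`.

U+290A: 3-byte form → E2 A4 8A.
U+1033B: 4-byte form → F0 90 8C BB.
U+21D7: 3-byte form → E2 87 97.
U+828A: 3-byte form → E8 8A 8A.
U+B212: 3-byte form → EB 88 92.
U+0589: 2-byte form → D6 89.
U+0425: 2-byte form → D0 A5.
Concatenated (20 bytes): E2 A4 8A F0 90 8C BB E2 87 97 E8 8A 8A EB 88 92 D6 89 D0 A5.

E2 A4 8A F0 90 8C BB E2 87 97 E8 8A 8A EB 88 92 D6 89 D0 A5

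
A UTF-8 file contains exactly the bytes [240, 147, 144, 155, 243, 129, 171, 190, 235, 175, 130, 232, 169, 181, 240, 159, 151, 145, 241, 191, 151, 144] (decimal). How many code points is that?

6

Byte at offset 0: 0xF0 = 11110000 → 4-byte char (#1). Advance 4.
Byte at offset 4: 0xF3 = 11110011 → 4-byte char (#2). Advance 4.
Byte at offset 8: 0xEB = 11101011 → 3-byte char (#3). Advance 3.
Byte at offset 11: 0xE8 = 11101000 → 3-byte char (#4). Advance 3.
Byte at offset 14: 0xF0 = 11110000 → 4-byte char (#5). Advance 4.
Byte at offset 18: 0xF1 = 11110001 → 4-byte char (#6). Advance 4.
Reached end at offset 22 after 6 code points.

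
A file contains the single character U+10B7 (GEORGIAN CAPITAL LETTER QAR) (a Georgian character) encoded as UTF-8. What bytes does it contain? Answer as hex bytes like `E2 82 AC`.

E1 82 B7

U+10B7 = 0x10B7 = 4279 decimal. In range U+0800–U+FFFF → 3-byte form: 1110xxxx 10xxxxxx 10xxxxxx.
Binary (16 bits): 0001000010110111.
Split 4+6+6: 0001 | 000010 | 110111.
Byte 1: 11100001 = 0xE1.
Byte 2: 10000010 = 0x82.
Byte 3: 10110111 = 0xB7.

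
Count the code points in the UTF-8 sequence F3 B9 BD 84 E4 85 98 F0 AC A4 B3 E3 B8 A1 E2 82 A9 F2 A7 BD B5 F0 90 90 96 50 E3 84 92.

9

Byte at offset 0: 0xF3 = 11110011 → 4-byte char (#1). Advance 4.
Byte at offset 4: 0xE4 = 11100100 → 3-byte char (#2). Advance 3.
Byte at offset 7: 0xF0 = 11110000 → 4-byte char (#3). Advance 4.
Byte at offset 11: 0xE3 = 11100011 → 3-byte char (#4). Advance 3.
Byte at offset 14: 0xE2 = 11100010 → 3-byte char (#5). Advance 3.
Byte at offset 17: 0xF2 = 11110010 → 4-byte char (#6). Advance 4.
Byte at offset 21: 0xF0 = 11110000 → 4-byte char (#7). Advance 4.
Byte at offset 25: 0x50 = 01010000 → 1-byte char (#8). Advance 1.
Byte at offset 26: 0xE3 = 11100011 → 3-byte char (#9). Advance 3.
Reached end at offset 29 after 9 code points.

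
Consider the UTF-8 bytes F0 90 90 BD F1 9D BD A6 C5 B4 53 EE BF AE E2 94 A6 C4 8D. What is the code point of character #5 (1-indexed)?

Offset 0: leading byte 0xF0 = 11110000 → 4-byte char #1 = F0 90 90 BD.
Offset 4: leading byte 0xF1 = 11110001 → 4-byte char #2 = F1 9D BD A6.
Offset 8: leading byte 0xC5 = 11000101 → 2-byte char #3 = C5 B4.
Offset 10: leading byte 0x53 = 01010011 → 1-byte char #4 = 53.
Offset 11: leading byte 0xEE = 11101110 → 3-byte char #5 = EE BF AE.
Leading byte 0xEE = 11101110 matches 1110xxxx → 3-byte sequence.
Byte 1: 0xEE = 11101110, payload 1110 (4 bits).
Byte 2: 0xBF = 10111111 (10xxxxxx ✓), payload 111111.
Byte 3: 0xAE = 10101110 (10xxxxxx ✓), payload 101110.
Concatenate: 1110111111101110 = 0xEFEE (16 bits → U+EFEE).

U+EFEE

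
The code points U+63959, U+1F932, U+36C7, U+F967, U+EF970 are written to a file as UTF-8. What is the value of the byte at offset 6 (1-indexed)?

0x9F

1-indexed offset 6 is 0-indexed offset 5.
U+63959 → 4-byte form F1 A3 A5 99 at offsets 0–3.
U+1F932 → 4-byte form F0 9F A4 B2 at offsets 4–7.
Offset 5 falls in char 2's range; it's byte 2 of F0 9F A4 B2 = 0x9F.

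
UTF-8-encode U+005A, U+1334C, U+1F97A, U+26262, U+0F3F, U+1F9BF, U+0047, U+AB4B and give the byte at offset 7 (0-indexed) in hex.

U+005A → 1-byte form 5A at offsets 0–0.
U+1334C → 4-byte form F0 93 8D 8C at offsets 1–4.
U+1F97A → 4-byte form F0 9F A5 BA at offsets 5–8.
Offset 7 falls in char 3's range; it's byte 3 of F0 9F A5 BA = 0xA5.

0xA5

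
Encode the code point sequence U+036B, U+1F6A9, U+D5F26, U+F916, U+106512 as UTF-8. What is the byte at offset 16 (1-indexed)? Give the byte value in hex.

1-indexed offset 16 is 0-indexed offset 15.
U+036B → 2-byte form CD AB at offsets 0–1.
U+1F6A9 → 4-byte form F0 9F 9A A9 at offsets 2–5.
U+D5F26 → 4-byte form F3 95 BC A6 at offsets 6–9.
U+F916 → 3-byte form EF A4 96 at offsets 10–12.
U+106512 → 4-byte form F4 86 94 92 at offsets 13–16.
Offset 15 falls in char 5's range; it's byte 3 of F4 86 94 92 = 0x94.

0x94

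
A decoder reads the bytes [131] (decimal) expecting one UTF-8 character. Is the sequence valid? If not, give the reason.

invalid (continuation byte with no leading byte)

Byte 0x83 = 10000011 has the form 10xxxxxx — a continuation byte — but there is no preceding leading byte.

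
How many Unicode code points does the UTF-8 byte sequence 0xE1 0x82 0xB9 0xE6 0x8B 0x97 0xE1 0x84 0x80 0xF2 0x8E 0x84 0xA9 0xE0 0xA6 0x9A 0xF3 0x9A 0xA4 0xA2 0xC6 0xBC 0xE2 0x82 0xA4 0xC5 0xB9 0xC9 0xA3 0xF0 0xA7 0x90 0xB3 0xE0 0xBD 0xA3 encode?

12

Byte at offset 0: 0xE1 = 11100001 → 3-byte char (#1). Advance 3.
Byte at offset 3: 0xE6 = 11100110 → 3-byte char (#2). Advance 3.
Byte at offset 6: 0xE1 = 11100001 → 3-byte char (#3). Advance 3.
Byte at offset 9: 0xF2 = 11110010 → 4-byte char (#4). Advance 4.
Byte at offset 13: 0xE0 = 11100000 → 3-byte char (#5). Advance 3.
Byte at offset 16: 0xF3 = 11110011 → 4-byte char (#6). Advance 4.
Byte at offset 20: 0xC6 = 11000110 → 2-byte char (#7). Advance 2.
Byte at offset 22: 0xE2 = 11100010 → 3-byte char (#8). Advance 3.
Byte at offset 25: 0xC5 = 11000101 → 2-byte char (#9). Advance 2.
Byte at offset 27: 0xC9 = 11001001 → 2-byte char (#10). Advance 2.
Byte at offset 29: 0xF0 = 11110000 → 4-byte char (#11). Advance 4.
Byte at offset 33: 0xE0 = 11100000 → 3-byte char (#12). Advance 3.
Reached end at offset 36 after 12 code points.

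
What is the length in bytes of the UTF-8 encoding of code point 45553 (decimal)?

3

U+B1F1 = 0xB1F1. UTF-8 uses 1 byte below 0x80, 2 below 0x800, 3 below 0x10000, 4 up to 0x10FFFF. 0xB1F1 is in U+0800–U+FFFF → 3 bytes.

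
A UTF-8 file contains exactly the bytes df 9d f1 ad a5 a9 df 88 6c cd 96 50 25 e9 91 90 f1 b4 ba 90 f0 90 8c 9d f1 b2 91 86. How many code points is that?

Byte at offset 0: 0xDF = 11011111 → 2-byte char (#1). Advance 2.
Byte at offset 2: 0xF1 = 11110001 → 4-byte char (#2). Advance 4.
Byte at offset 6: 0xDF = 11011111 → 2-byte char (#3). Advance 2.
Byte at offset 8: 0x6C = 01101100 → 1-byte char (#4). Advance 1.
Byte at offset 9: 0xCD = 11001101 → 2-byte char (#5). Advance 2.
Byte at offset 11: 0x50 = 01010000 → 1-byte char (#6). Advance 1.
Byte at offset 12: 0x25 = 00100101 → 1-byte char (#7). Advance 1.
Byte at offset 13: 0xE9 = 11101001 → 3-byte char (#8). Advance 3.
Byte at offset 16: 0xF1 = 11110001 → 4-byte char (#9). Advance 4.
Byte at offset 20: 0xF0 = 11110000 → 4-byte char (#10). Advance 4.
Byte at offset 24: 0xF1 = 11110001 → 4-byte char (#11). Advance 4.
Reached end at offset 28 after 11 code points.

11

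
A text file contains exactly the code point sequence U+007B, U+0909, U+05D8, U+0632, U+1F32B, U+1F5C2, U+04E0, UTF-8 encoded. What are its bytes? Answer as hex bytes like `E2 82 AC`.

U+007B: 1-byte form → 7B.
U+0909: 3-byte form → E0 A4 89.
U+05D8: 2-byte form → D7 98.
U+0632: 2-byte form → D8 B2.
U+1F32B: 4-byte form → F0 9F 8C AB.
U+1F5C2: 4-byte form → F0 9F 97 82.
U+04E0: 2-byte form → D3 A0.
Concatenated (18 bytes): 7B E0 A4 89 D7 98 D8 B2 F0 9F 8C AB F0 9F 97 82 D3 A0.

7B E0 A4 89 D7 98 D8 B2 F0 9F 8C AB F0 9F 97 82 D3 A0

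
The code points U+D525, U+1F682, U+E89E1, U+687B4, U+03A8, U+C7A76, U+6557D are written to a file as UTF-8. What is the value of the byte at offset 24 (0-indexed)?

0xBD

U+D525 → 3-byte form ED 94 A5 at offsets 0–2.
U+1F682 → 4-byte form F0 9F 9A 82 at offsets 3–6.
U+E89E1 → 4-byte form F3 A8 A7 A1 at offsets 7–10.
U+687B4 → 4-byte form F1 A8 9E B4 at offsets 11–14.
U+03A8 → 2-byte form CE A8 at offsets 15–16.
U+C7A76 → 4-byte form F3 87 A9 B6 at offsets 17–20.
U+6557D → 4-byte form F1 A5 95 BD at offsets 21–24.
Offset 24 falls in char 7's range; it's byte 4 of F1 A5 95 BD = 0xBD.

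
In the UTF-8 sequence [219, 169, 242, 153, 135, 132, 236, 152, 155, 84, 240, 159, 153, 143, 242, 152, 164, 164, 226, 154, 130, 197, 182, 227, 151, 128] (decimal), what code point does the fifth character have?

Offset 0: leading byte 0xDB = 11011011 → 2-byte char #1 = DB A9.
Offset 2: leading byte 0xF2 = 11110010 → 4-byte char #2 = F2 99 87 84.
Offset 6: leading byte 0xEC = 11101100 → 3-byte char #3 = EC 98 9B.
Offset 9: leading byte 0x54 = 01010100 → 1-byte char #4 = 54.
Offset 10: leading byte 0xF0 = 11110000 → 4-byte char #5 = F0 9F 99 8F.
Leading byte 0xF0 = 11110000 matches 11110xxx → 4-byte sequence.
Byte 1: 0xF0 = 11110000, payload 000 (3 bits).
Byte 2: 0x9F = 10011111 (10xxxxxx ✓), payload 011111.
Byte 3: 0x99 = 10011001 (10xxxxxx ✓), payload 011001.
Byte 4: 0x8F = 10001111 (10xxxxxx ✓), payload 001111.
Concatenate: 000011111011001001111 = 0x1F64F (21 bits → U+1F64F).

U+1F64F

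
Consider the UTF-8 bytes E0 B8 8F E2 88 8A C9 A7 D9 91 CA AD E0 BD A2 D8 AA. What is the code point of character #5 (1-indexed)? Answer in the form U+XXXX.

U+02AD

Offset 0: leading byte 0xE0 = 11100000 → 3-byte char #1 = E0 B8 8F.
Offset 3: leading byte 0xE2 = 11100010 → 3-byte char #2 = E2 88 8A.
Offset 6: leading byte 0xC9 = 11001001 → 2-byte char #3 = C9 A7.
Offset 8: leading byte 0xD9 = 11011001 → 2-byte char #4 = D9 91.
Offset 10: leading byte 0xCA = 11001010 → 2-byte char #5 = CA AD.
Leading byte 0xCA = 11001010 matches 110xxxxx → 2-byte sequence.
Byte 1: 0xCA = 11001010, payload 01010 (5 bits).
Byte 2: 0xAD = 10101101 (10xxxxxx ✓), payload 101101.
Concatenate: 01010101101 = 0x2AD (11 bits → U+02AD).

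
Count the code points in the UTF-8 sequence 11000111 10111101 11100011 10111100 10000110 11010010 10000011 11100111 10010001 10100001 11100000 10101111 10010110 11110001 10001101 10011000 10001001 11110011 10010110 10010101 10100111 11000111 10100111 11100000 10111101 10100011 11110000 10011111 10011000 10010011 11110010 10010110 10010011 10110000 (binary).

11

Byte at offset 0: 0xC7 = 11000111 → 2-byte char (#1). Advance 2.
Byte at offset 2: 0xE3 = 11100011 → 3-byte char (#2). Advance 3.
Byte at offset 5: 0xD2 = 11010010 → 2-byte char (#3). Advance 2.
Byte at offset 7: 0xE7 = 11100111 → 3-byte char (#4). Advance 3.
Byte at offset 10: 0xE0 = 11100000 → 3-byte char (#5). Advance 3.
Byte at offset 13: 0xF1 = 11110001 → 4-byte char (#6). Advance 4.
Byte at offset 17: 0xF3 = 11110011 → 4-byte char (#7). Advance 4.
Byte at offset 21: 0xC7 = 11000111 → 2-byte char (#8). Advance 2.
Byte at offset 23: 0xE0 = 11100000 → 3-byte char (#9). Advance 3.
Byte at offset 26: 0xF0 = 11110000 → 4-byte char (#10). Advance 4.
Byte at offset 30: 0xF2 = 11110010 → 4-byte char (#11). Advance 4.
Reached end at offset 34 after 11 code points.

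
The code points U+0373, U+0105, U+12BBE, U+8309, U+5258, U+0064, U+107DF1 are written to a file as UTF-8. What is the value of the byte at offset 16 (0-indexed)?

U+0373 → 2-byte form CD B3 at offsets 0–1.
U+0105 → 2-byte form C4 85 at offsets 2–3.
U+12BBE → 4-byte form F0 92 AE BE at offsets 4–7.
U+8309 → 3-byte form E8 8C 89 at offsets 8–10.
U+5258 → 3-byte form E5 89 98 at offsets 11–13.
U+0064 → 1-byte form 64 at offsets 14–14.
U+107DF1 → 4-byte form F4 87 B7 B1 at offsets 15–18.
Offset 16 falls in char 7's range; it's byte 2 of F4 87 B7 B1 = 0x87.

0x87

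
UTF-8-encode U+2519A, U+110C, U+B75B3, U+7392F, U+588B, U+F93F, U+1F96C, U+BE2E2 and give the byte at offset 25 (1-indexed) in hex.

1-indexed offset 25 is 0-indexed offset 24.
U+2519A → 4-byte form F0 A5 86 9A at offsets 0–3.
U+110C → 3-byte form E1 84 8C at offsets 4–6.
U+B75B3 → 4-byte form F2 B7 96 B3 at offsets 7–10.
U+7392F → 4-byte form F1 B3 A4 AF at offsets 11–14.
U+588B → 3-byte form E5 A2 8B at offsets 15–17.
U+F93F → 3-byte form EF A4 BF at offsets 18–20.
U+1F96C → 4-byte form F0 9F A5 AC at offsets 21–24.
Offset 24 falls in char 7's range; it's byte 4 of F0 9F A5 AC = 0xAC.

0xAC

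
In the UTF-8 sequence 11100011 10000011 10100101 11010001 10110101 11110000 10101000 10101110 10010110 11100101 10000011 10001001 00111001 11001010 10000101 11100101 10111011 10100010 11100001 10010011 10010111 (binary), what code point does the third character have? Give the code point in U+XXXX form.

Offset 0: leading byte 0xE3 = 11100011 → 3-byte char #1 = E3 83 A5.
Offset 3: leading byte 0xD1 = 11010001 → 2-byte char #2 = D1 B5.
Offset 5: leading byte 0xF0 = 11110000 → 4-byte char #3 = F0 A8 AE 96.
Leading byte 0xF0 = 11110000 matches 11110xxx → 4-byte sequence.
Byte 1: 0xF0 = 11110000, payload 000 (3 bits).
Byte 2: 0xA8 = 10101000 (10xxxxxx ✓), payload 101000.
Byte 3: 0xAE = 10101110 (10xxxxxx ✓), payload 101110.
Byte 4: 0x96 = 10010110 (10xxxxxx ✓), payload 010110.
Concatenate: 000101000101110010110 = 0x28B96 (21 bits → U+28B96).

U+28B96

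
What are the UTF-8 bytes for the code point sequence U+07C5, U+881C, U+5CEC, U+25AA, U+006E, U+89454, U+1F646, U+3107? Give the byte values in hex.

U+07C5: 2-byte form → DF 85.
U+881C: 3-byte form → E8 A0 9C.
U+5CEC: 3-byte form → E5 B3 AC.
U+25AA: 3-byte form → E2 96 AA.
U+006E: 1-byte form → 6E.
U+89454: 4-byte form → F2 89 91 94.
U+1F646: 4-byte form → F0 9F 99 86.
U+3107: 3-byte form → E3 84 87.
Concatenated (23 bytes): DF 85 E8 A0 9C E5 B3 AC E2 96 AA 6E F2 89 91 94 F0 9F 99 86 E3 84 87.

DF 85 E8 A0 9C E5 B3 AC E2 96 AA 6E F2 89 91 94 F0 9F 99 86 E3 84 87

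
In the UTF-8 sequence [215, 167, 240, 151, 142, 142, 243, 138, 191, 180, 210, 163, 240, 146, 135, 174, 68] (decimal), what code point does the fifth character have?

U+121EE

Offset 0: leading byte 0xD7 = 11010111 → 2-byte char #1 = D7 A7.
Offset 2: leading byte 0xF0 = 11110000 → 4-byte char #2 = F0 97 8E 8E.
Offset 6: leading byte 0xF3 = 11110011 → 4-byte char #3 = F3 8A BF B4.
Offset 10: leading byte 0xD2 = 11010010 → 2-byte char #4 = D2 A3.
Offset 12: leading byte 0xF0 = 11110000 → 4-byte char #5 = F0 92 87 AE.
Leading byte 0xF0 = 11110000 matches 11110xxx → 4-byte sequence.
Byte 1: 0xF0 = 11110000, payload 000 (3 bits).
Byte 2: 0x92 = 10010010 (10xxxxxx ✓), payload 010010.
Byte 3: 0x87 = 10000111 (10xxxxxx ✓), payload 000111.
Byte 4: 0xAE = 10101110 (10xxxxxx ✓), payload 101110.
Concatenate: 000010010000111101110 = 0x121EE (21 bits → U+121EE).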